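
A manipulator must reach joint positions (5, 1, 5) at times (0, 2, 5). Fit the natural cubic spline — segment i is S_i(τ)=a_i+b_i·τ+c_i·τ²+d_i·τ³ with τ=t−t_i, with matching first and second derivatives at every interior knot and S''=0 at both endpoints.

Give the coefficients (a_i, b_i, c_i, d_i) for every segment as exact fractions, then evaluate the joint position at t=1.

Δ: Δ0=-2, Δ1=4/3
row 1: diag=10, rhs=20; c'=3/10, d'=2
back: M1=2
M: M0=0, M1=2, M2=0
seg 0: a=5, c=M0/2=0, d=(M1−M0)/(6·2)=1/6, b=Δ0−h0·(2M0+M1)/6=-8/3
seg 1: a=1, c=M1/2=1, d=(M2−M1)/(6·3)=-1/9, b=Δ1−h1·(2M1+M2)/6=-2/3
t_q=1 → seg 0, τ=1; S=5+-8/3·τ+0·τ²+1/6·τ³=5/2

  seg 0: a=5 b=-8/3 c=0 d=1/6
  seg 1: a=1 b=-2/3 c=1 d=-1/9
S(1) = 5/2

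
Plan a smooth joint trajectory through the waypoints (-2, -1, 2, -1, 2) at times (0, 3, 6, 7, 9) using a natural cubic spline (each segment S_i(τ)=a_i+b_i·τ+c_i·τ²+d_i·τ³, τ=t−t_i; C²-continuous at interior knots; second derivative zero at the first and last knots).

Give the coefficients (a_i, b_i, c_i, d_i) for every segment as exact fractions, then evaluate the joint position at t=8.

  seg 0: a=-2 b=-361/1020 c=0 d=701/9180
  seg 1: a=-1 b=871/510 c=701/1020 d=-565/1836
  seg 2: a=2 b=-2527/1020 c=-177/85 d=1591/1020
  seg 3: a=-1 b=-1001/510 c=883/340 d=-883/2040
S(8) = -543/680

Δ: Δ0=1/3, Δ1=1, Δ2=-3, Δ3=3/2
row 1: diag=12, rhs=4; c'=1/4, d'=1/3
row 2: denom=8−3·1/4=29/4; d'=(-24−3·1/3)/(29/4)=-100/29
row 3: denom=6−1·4/29=170/29; d'=(27−1·-100/29)/(170/29)=883/170
back: M3=883/170
back: M2=-100/29−4/29·883/170=-354/85
back: M1=1/3−1/4·-354/85=701/510
M: M0=0, M1=701/510, M2=-354/85, M3=883/170, M4=0
seg 0: a=-2, c=M0/2=0, d=(M1−M0)/(6·3)=701/9180, b=Δ0−h0·(2M0+M1)/6=-361/1020
seg 1: a=-1, c=M1/2=701/1020, d=(M2−M1)/(6·3)=-565/1836, b=Δ1−h1·(2M1+M2)/6=871/510
seg 2: a=2, c=M2/2=-177/85, d=(M3−M2)/(6·1)=1591/1020, b=Δ2−h2·(2M2+M3)/6=-2527/1020
seg 3: a=-1, c=M3/2=883/340, d=(M4−M3)/(6·2)=-883/2040, b=Δ3−h3·(2M3+M4)/6=-1001/510
t_q=8 → seg 3, τ=1; S=-1+-1001/510·τ+883/340·τ²+-883/2040·τ³=-543/680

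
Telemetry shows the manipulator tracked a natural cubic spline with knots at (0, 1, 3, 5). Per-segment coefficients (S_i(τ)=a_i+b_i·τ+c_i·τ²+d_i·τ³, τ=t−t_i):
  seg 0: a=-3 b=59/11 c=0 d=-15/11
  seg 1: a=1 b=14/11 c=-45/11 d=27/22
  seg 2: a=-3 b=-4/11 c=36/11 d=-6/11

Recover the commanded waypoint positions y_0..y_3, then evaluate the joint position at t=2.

y_0 = S_0(0) = a_0 = -3
y_1 = S_1(0) = a_1 = 1
y_2 = S_2(0) = a_2 = -3
y_3 = S_2(2) = 5
t_q=2 is in segment 1 (τ=1); S_1(τ)=-13/22

y_0=-3 y_1=1 y_2=-3 y_3=5
S(2) = -13/22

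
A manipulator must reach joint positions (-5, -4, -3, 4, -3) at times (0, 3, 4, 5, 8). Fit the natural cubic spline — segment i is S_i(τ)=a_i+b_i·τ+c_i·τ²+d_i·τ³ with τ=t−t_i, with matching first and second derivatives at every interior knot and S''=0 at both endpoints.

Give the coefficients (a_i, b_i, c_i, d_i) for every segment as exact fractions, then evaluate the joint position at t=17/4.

Δ: Δ0=1/3, Δ1=1, Δ2=7, Δ3=-7/3
row 1: diag=8, rhs=4; c'=1/8, d'=1/2
row 2: denom=4−1·1/8=31/8; d'=(36−1·1/2)/(31/8)=284/31
row 3: denom=8−1·8/31=240/31; d'=(-56−1·284/31)/(240/31)=-101/12
back: M3=-101/12
back: M2=284/31−8/31·-101/12=34/3
back: M1=1/2−1/8·34/3=-11/12
M: M0=0, M1=-11/12, M2=34/3, M3=-101/12, M4=0
seg 0: a=-5, c=M0/2=0, d=(M1−M0)/(6·3)=-11/216, b=Δ0−h0·(2M0+M1)/6=19/24
seg 1: a=-4, c=M1/2=-11/24, d=(M2−M1)/(6·1)=49/24, b=Δ1−h1·(2M1+M2)/6=-7/12
seg 2: a=-3, c=M2/2=17/3, d=(M3−M2)/(6·1)=-79/24, b=Δ2−h2·(2M2+M3)/6=37/8
seg 3: a=4, c=M3/2=-101/24, d=(M4−M3)/(6·3)=101/216, b=Δ3−h3·(2M3+M4)/6=73/12
t_q=17/4 → seg 2, τ=1/4; S=-3+37/8·τ+17/3·τ²+-79/24·τ³=-789/512

  seg 0: a=-5 b=19/24 c=0 d=-11/216
  seg 1: a=-4 b=-7/12 c=-11/24 d=49/24
  seg 2: a=-3 b=37/8 c=17/3 d=-79/24
  seg 3: a=4 b=73/12 c=-101/24 d=101/216
S(17/4) = -789/512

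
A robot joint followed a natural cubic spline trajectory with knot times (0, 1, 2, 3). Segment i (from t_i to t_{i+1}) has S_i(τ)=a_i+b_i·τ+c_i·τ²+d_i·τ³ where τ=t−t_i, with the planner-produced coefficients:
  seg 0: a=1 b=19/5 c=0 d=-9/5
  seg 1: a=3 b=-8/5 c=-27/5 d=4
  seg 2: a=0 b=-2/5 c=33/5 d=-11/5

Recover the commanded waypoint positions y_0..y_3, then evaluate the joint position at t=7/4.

y_0=1 y_1=3 y_2=0 y_3=4
S(7/4) = 9/20

y_0 = S_0(0) = a_0 = 1
y_1 = S_1(0) = a_1 = 3
y_2 = S_2(0) = a_2 = 0
y_3 = S_2(1) = 4
t_q=7/4 is in segment 1 (τ=3/4); S_1(τ)=9/20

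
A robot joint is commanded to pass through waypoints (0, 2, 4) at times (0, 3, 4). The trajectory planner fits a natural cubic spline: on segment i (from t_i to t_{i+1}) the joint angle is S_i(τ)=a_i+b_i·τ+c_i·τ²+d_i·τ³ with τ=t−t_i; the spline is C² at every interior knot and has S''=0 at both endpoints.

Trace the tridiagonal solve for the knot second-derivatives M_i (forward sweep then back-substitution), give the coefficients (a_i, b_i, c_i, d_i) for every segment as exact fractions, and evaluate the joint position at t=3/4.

  seg 0: a=0 b=1/6 c=0 d=1/18
  seg 1: a=2 b=5/3 c=1/2 d=-1/6
S(3/4) = 19/128

Δ: Δ0=2/3, Δ1=2
row 1: diag=8, rhs=8; c'=1/8, d'=1
back: M1=1
M: M0=0, M1=1, M2=0
seg 0: a=0, c=M0/2=0, d=(M1−M0)/(6·3)=1/18, b=Δ0−h0·(2M0+M1)/6=1/6
seg 1: a=2, c=M1/2=1/2, d=(M2−M1)/(6·1)=-1/6, b=Δ1−h1·(2M1+M2)/6=5/3
t_q=3/4 → seg 0, τ=3/4; S=0+1/6·τ+0·τ²+1/18·τ³=19/128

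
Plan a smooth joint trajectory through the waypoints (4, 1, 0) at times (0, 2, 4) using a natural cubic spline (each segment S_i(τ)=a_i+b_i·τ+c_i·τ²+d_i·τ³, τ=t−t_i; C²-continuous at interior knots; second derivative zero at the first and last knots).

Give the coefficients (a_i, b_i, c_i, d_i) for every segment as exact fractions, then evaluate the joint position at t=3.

  seg 0: a=4 b=-7/4 c=0 d=1/16
  seg 1: a=1 b=-1 c=3/8 d=-1/16
S(3) = 5/16

Δ: Δ0=-3/2, Δ1=-1/2
row 1: diag=8, rhs=6; c'=1/4, d'=3/4
back: M1=3/4
M: M0=0, M1=3/4, M2=0
seg 0: a=4, c=M0/2=0, d=(M1−M0)/(6·2)=1/16, b=Δ0−h0·(2M0+M1)/6=-7/4
seg 1: a=1, c=M1/2=3/8, d=(M2−M1)/(6·2)=-1/16, b=Δ1−h1·(2M1+M2)/6=-1
t_q=3 → seg 1, τ=1; S=1+-1·τ+3/8·τ²+-1/16·τ³=5/16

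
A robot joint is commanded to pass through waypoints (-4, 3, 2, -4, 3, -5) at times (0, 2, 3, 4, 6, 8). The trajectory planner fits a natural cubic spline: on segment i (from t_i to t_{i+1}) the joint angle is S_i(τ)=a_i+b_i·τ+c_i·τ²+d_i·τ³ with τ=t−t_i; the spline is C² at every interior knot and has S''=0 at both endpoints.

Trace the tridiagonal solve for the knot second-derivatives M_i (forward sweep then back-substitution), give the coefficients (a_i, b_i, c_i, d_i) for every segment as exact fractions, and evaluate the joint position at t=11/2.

Δ: Δ0=7/2, Δ1=-1, Δ2=-6, Δ3=7/2, Δ4=-4
row 1: diag=6, rhs=-27; c'=1/6, d'=-9/2
row 2: denom=4−1·1/6=23/6; d'=(-30−1·-9/2)/(23/6)=-153/23
row 3: denom=6−1·6/23=132/23; d'=(57−1·-153/23)/(132/23)=122/11
row 4: denom=8−2·23/66=241/33; d'=(-45−2·122/11)/(241/33)=-2217/241
back: M4=-2217/241
back: M3=122/11−23/66·-2217/241=6891/482
back: M2=-153/23−6/23·6891/482=-2502/241
back: M1=-9/2−1/6·-2502/241=-1335/482
M: M0=0, M1=-1335/482, M2=-2502/241, M3=6891/482, M4=-2217/241, M5=0
seg 0: a=-4, c=M0/2=0, d=(M1−M0)/(6·2)=-445/1928, b=Δ0−h0·(2M0+M1)/6=1066/241
seg 1: a=3, c=M1/2=-1335/964, d=(M2−M1)/(6·1)=-1223/964, b=Δ1−h1·(2M1+M2)/6=797/482
seg 2: a=2, c=M2/2=-1251/241, d=(M3−M2)/(6·1)=3965/964, b=Δ2−h2·(2M2+M3)/6=-4745/964
seg 3: a=-4, c=M3/2=6891/964, d=(M4−M3)/(6·2)=-3775/1928, b=Δ3−h3·(2M3+M4)/6=-1429/482
seg 4: a=3, c=M4/2=-2217/482, d=(M5−M4)/(6·2)=739/964, b=Δ4−h4·(2M4+M5)/6=514/241
t_q=11/2 → seg 3, τ=3/2; S=-4+-1429/482·τ+6891/964·τ²+-3775/1928·τ³=15863/15424

  seg 0: a=-4 b=1066/241 c=0 d=-445/1928
  seg 1: a=3 b=797/482 c=-1335/964 d=-1223/964
  seg 2: a=2 b=-4745/964 c=-1251/241 d=3965/964
  seg 3: a=-4 b=-1429/482 c=6891/964 d=-3775/1928
  seg 4: a=3 b=514/241 c=-2217/482 d=739/964
S(11/2) = 15863/15424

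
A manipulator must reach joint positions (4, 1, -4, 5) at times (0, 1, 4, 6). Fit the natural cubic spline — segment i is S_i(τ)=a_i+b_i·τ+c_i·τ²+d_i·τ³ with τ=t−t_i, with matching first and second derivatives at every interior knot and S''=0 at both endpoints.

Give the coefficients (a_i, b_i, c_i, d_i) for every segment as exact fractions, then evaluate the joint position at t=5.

Δ: Δ0=-3, Δ1=-5/3, Δ2=9/2
row 1: diag=8, rhs=8; c'=3/8, d'=1
row 2: denom=10−3·3/8=71/8; d'=(37−3·1)/(71/8)=272/71
back: M2=272/71
back: M1=1−3/8·272/71=-31/71
M: M0=0, M1=-31/71, M2=272/71, M3=0
seg 0: a=4, c=M0/2=0, d=(M1−M0)/(6·1)=-31/426, b=Δ0−h0·(2M0+M1)/6=-1247/426
seg 1: a=1, c=M1/2=-31/142, d=(M2−M1)/(6·3)=101/426, b=Δ1−h1·(2M1+M2)/6=-670/213
seg 2: a=-4, c=M2/2=136/71, d=(M3−M2)/(6·2)=-68/213, b=Δ2−h2·(2M2+M3)/6=829/426
t_q=5 → seg 2, τ=1; S=-4+829/426·τ+136/71·τ²+-68/213·τ³=-65/142

  seg 0: a=4 b=-1247/426 c=0 d=-31/426
  seg 1: a=1 b=-670/213 c=-31/142 d=101/426
  seg 2: a=-4 b=829/426 c=136/71 d=-68/213
S(5) = -65/142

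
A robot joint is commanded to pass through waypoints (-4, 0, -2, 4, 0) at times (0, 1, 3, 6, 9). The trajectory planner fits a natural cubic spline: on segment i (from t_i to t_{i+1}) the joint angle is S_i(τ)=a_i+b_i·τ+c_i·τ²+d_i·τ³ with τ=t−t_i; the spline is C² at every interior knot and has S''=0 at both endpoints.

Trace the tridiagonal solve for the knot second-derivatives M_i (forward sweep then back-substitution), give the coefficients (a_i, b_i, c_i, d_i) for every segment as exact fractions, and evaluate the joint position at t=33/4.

  seg 0: a=-4 b=3119/618 c=0 d=-647/618
  seg 1: a=0 b=589/309 c=-647/206 d=1043/1236
  seg 2: a=-2 b=-164/309 c=198/103 d=-1000/2781
  seg 3: a=4 b=400/309 c=-406/309 d=406/2781
S(33/4) = 6341/3296

Δ: Δ0=4, Δ1=-1, Δ2=2, Δ3=-4/3
row 1: diag=6, rhs=-30; c'=1/3, d'=-5
row 2: denom=10−2·1/3=28/3; d'=(18−2·-5)/(28/3)=3
row 3: denom=12−3·9/28=309/28; d'=(-20−3·3)/(309/28)=-812/309
back: M3=-812/309
back: M2=3−9/28·-812/309=396/103
back: M1=-5−1/3·396/103=-647/103
M: M0=0, M1=-647/103, M2=396/103, M3=-812/309, M4=0
seg 0: a=-4, c=M0/2=0, d=(M1−M0)/(6·1)=-647/618, b=Δ0−h0·(2M0+M1)/6=3119/618
seg 1: a=0, c=M1/2=-647/206, d=(M2−M1)/(6·2)=1043/1236, b=Δ1−h1·(2M1+M2)/6=589/309
seg 2: a=-2, c=M2/2=198/103, d=(M3−M2)/(6·3)=-1000/2781, b=Δ2−h2·(2M2+M3)/6=-164/309
seg 3: a=4, c=M3/2=-406/309, d=(M4−M3)/(6·3)=406/2781, b=Δ3−h3·(2M3+M4)/6=400/309
t_q=33/4 → seg 3, τ=9/4; S=4+400/309·τ+-406/309·τ²+406/2781·τ³=6341/3296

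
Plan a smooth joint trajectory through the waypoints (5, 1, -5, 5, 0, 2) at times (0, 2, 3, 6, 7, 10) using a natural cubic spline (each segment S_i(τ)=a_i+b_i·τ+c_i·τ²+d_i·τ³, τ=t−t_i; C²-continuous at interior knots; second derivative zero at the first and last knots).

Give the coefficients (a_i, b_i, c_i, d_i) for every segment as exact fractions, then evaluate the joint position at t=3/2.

  seg 0: a=5 b=8/2529 c=0 d=-2533/5058
  seg 1: a=1 b=-15190/2529 c=-2533/843 d=7615/2529
  seg 2: a=-5 b=-7543/2529 c=1694/281 d=-29765/22761
  seg 3: a=5 b=-5362/2529 c=-14519/2529 d=804/281
  seg 4: a=0 b=-12692/2529 c=7189/2529 d=-7189/22761
S(3/2) = 44707/13488

Δ: Δ0=-2, Δ1=-6, Δ2=10/3, Δ3=-5, Δ4=2/3
row 1: diag=6, rhs=-24; c'=1/6, d'=-4
row 2: denom=8−1·1/6=47/6; d'=(56−1·-4)/(47/6)=360/47
row 3: denom=8−3·18/47=322/47; d'=(-50−3·360/47)/(322/47)=-245/23
row 4: denom=8−1·47/322=2529/322; d'=(34−1·-245/23)/(2529/322)=14378/2529
back: M4=14378/2529
back: M3=-245/23−47/322·14378/2529=-29038/2529
back: M2=360/47−18/47·-29038/2529=3388/281
back: M1=-4−1/6·3388/281=-5066/843
M: M0=0, M1=-5066/843, M2=3388/281, M3=-29038/2529, M4=14378/2529, M5=0
seg 0: a=5, c=M0/2=0, d=(M1−M0)/(6·2)=-2533/5058, b=Δ0−h0·(2M0+M1)/6=8/2529
seg 1: a=1, c=M1/2=-2533/843, d=(M2−M1)/(6·1)=7615/2529, b=Δ1−h1·(2M1+M2)/6=-15190/2529
seg 2: a=-5, c=M2/2=1694/281, d=(M3−M2)/(6·3)=-29765/22761, b=Δ2−h2·(2M2+M3)/6=-7543/2529
seg 3: a=5, c=M3/2=-14519/2529, d=(M4−M3)/(6·1)=804/281, b=Δ3−h3·(2M3+M4)/6=-5362/2529
seg 4: a=0, c=M4/2=7189/2529, d=(M5−M4)/(6·3)=-7189/22761, b=Δ4−h4·(2M4+M5)/6=-12692/2529
t_q=3/2 → seg 0, τ=3/2; S=5+8/2529·τ+0·τ²+-2533/5058·τ³=44707/13488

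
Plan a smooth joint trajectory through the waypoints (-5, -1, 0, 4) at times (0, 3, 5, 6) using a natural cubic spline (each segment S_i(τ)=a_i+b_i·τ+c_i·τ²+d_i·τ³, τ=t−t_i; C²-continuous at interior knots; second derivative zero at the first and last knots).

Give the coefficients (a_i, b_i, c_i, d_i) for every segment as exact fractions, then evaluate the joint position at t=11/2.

Δ: Δ0=4/3, Δ1=1/2, Δ2=4
row 1: diag=10, rhs=-5; c'=1/5, d'=-1/2
row 2: denom=6−2·1/5=28/5; d'=(21−2·-1/2)/(28/5)=55/14
back: M2=55/14
back: M1=-1/2−1/5·55/14=-9/7
M: M0=0, M1=-9/7, M2=55/14, M3=0
seg 0: a=-5, c=M0/2=0, d=(M1−M0)/(6·3)=-1/14, b=Δ0−h0·(2M0+M1)/6=83/42
seg 1: a=-1, c=M1/2=-9/14, d=(M2−M1)/(6·2)=73/168, b=Δ1−h1·(2M1+M2)/6=1/21
seg 2: a=0, c=M2/2=55/28, d=(M3−M2)/(6·1)=-55/84, b=Δ2−h2·(2M2+M3)/6=113/42
t_q=11/2 → seg 2, τ=1/2; S=0+113/42·τ+55/28·τ²+-55/84·τ³=393/224

  seg 0: a=-5 b=83/42 c=0 d=-1/14
  seg 1: a=-1 b=1/21 c=-9/14 d=73/168
  seg 2: a=0 b=113/42 c=55/28 d=-55/84
S(11/2) = 393/224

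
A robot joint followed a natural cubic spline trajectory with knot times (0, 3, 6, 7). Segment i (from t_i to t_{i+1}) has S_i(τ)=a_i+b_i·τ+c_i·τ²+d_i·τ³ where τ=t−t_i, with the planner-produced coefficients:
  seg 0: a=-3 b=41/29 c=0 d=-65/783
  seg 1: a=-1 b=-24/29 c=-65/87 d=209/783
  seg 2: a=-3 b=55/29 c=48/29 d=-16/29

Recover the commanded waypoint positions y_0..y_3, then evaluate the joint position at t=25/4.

y_0 = S_0(0) = a_0 = -3
y_1 = S_1(0) = a_1 = -1
y_2 = S_2(0) = a_2 = -3
y_3 = S_2(1) = 0
t_q=25/4 is in segment 2 (τ=1/4); S_2(τ)=-141/58

y_0=-3 y_1=-1 y_2=-3 y_3=0
S(25/4) = -141/58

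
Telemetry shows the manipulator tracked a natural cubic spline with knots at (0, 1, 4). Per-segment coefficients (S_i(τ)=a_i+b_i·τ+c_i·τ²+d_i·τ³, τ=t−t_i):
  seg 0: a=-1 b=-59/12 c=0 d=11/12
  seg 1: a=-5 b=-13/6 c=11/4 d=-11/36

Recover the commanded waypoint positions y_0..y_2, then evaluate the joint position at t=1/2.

y_0 = S_0(0) = a_0 = -1
y_1 = S_1(0) = a_1 = -5
y_2 = S_1(3) = 5
t_q=1/2 is in segment 0 (τ=1/2); S_0(τ)=-107/32

y_0=-1 y_1=-5 y_2=5
S(1/2) = -107/32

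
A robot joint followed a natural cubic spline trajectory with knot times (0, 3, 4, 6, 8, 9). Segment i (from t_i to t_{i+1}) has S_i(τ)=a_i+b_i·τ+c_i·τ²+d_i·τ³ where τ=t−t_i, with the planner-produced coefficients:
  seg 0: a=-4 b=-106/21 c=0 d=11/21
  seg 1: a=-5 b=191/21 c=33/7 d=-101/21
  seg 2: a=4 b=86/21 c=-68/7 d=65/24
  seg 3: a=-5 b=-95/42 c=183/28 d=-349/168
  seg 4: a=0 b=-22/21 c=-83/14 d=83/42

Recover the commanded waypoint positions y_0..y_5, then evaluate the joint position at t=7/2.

y_0=-4 y_1=-5 y_2=4 y_3=-5 y_4=0 y_5=-5
S(7/2) = 1/8

y_0 = S_0(0) = a_0 = -4
y_1 = S_1(0) = a_1 = -5
y_2 = S_2(0) = a_2 = 4
y_3 = S_3(0) = a_3 = -5
y_4 = S_4(0) = a_4 = 0
y_5 = S_4(1) = -5
t_q=7/2 is in segment 1 (τ=1/2); S_1(τ)=1/8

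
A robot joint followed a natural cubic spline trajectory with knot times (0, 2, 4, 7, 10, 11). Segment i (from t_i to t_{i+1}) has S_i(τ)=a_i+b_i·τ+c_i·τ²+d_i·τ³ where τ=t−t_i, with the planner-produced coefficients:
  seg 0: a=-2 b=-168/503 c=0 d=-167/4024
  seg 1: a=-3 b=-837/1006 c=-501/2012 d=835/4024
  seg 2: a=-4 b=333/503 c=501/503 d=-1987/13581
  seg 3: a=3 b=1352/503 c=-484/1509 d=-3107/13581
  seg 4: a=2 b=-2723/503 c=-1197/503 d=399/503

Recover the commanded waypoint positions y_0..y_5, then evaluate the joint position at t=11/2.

y_0=-2 y_1=-3 y_2=-4 y_3=3 y_4=2 y_5=-5
S(11/2) = -5069/4024

y_0 = S_0(0) = a_0 = -2
y_1 = S_1(0) = a_1 = -3
y_2 = S_2(0) = a_2 = -4
y_3 = S_3(0) = a_3 = 3
y_4 = S_4(0) = a_4 = 2
y_5 = S_4(1) = -5
t_q=11/2 is in segment 2 (τ=3/2); S_2(τ)=-5069/4024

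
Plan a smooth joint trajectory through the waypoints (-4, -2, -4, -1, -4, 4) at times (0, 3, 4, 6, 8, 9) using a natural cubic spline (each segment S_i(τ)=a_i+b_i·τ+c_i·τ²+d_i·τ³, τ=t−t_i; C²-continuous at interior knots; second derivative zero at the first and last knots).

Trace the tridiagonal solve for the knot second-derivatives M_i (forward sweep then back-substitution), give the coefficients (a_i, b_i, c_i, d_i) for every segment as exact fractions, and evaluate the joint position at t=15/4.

  seg 0: a=-4 b=413/201 c=0 d=-31/201
  seg 1: a=-2 b=-424/201 c=-93/67 d=301/201
  seg 2: a=-4 b=-79/201 c=208/67 d=-1735/1608
  seg 3: a=-1 b=-371/402 c=-903/268 d=2477/1608
  seg 4: a=-4 b=821/201 c=787/134 d=-787/402
S(15/4) = -15999/4288

Δ: Δ0=2/3, Δ1=-2, Δ2=3/2, Δ3=-3/2, Δ4=8
row 1: diag=8, rhs=-16; c'=1/8, d'=-2
row 2: denom=6−1·1/8=47/8; d'=(21−1·-2)/(47/8)=184/47
row 3: denom=8−2·16/47=344/47; d'=(-18−2·184/47)/(344/47)=-607/172
row 4: denom=6−2·47/172=469/86; d'=(57−2·-607/172)/(469/86)=787/67
back: M4=787/67
back: M3=-607/172−47/172·787/67=-903/134
back: M2=184/47−16/47·-903/134=416/67
back: M1=-2−1/8·416/67=-186/67
M: M0=0, M1=-186/67, M2=416/67, M3=-903/134, M4=787/67, M5=0
seg 0: a=-4, c=M0/2=0, d=(M1−M0)/(6·3)=-31/201, b=Δ0−h0·(2M0+M1)/6=413/201
seg 1: a=-2, c=M1/2=-93/67, d=(M2−M1)/(6·1)=301/201, b=Δ1−h1·(2M1+M2)/6=-424/201
seg 2: a=-4, c=M2/2=208/67, d=(M3−M2)/(6·2)=-1735/1608, b=Δ2−h2·(2M2+M3)/6=-79/201
seg 3: a=-1, c=M3/2=-903/268, d=(M4−M3)/(6·2)=2477/1608, b=Δ3−h3·(2M3+M4)/6=-371/402
seg 4: a=-4, c=M4/2=787/134, d=(M5−M4)/(6·1)=-787/402, b=Δ4−h4·(2M4+M5)/6=821/201
t_q=15/4 → seg 1, τ=3/4; S=-2+-424/201·τ+-93/67·τ²+301/201·τ³=-15999/4288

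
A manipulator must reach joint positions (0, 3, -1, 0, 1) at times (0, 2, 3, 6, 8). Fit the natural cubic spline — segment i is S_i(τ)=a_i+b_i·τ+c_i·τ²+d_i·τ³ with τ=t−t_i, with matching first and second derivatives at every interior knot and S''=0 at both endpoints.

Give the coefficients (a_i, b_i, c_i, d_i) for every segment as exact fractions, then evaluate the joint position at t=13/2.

Δ: Δ0=3/2, Δ1=-4, Δ2=1/3, Δ3=1/2
row 1: diag=6, rhs=-33; c'=1/6, d'=-11/2
row 2: denom=8−1·1/6=47/6; d'=(26−1·-11/2)/(47/6)=189/47
row 3: denom=10−3·18/47=416/47; d'=(1−3·189/47)/(416/47)=-5/4
back: M3=-5/4
back: M2=189/47−18/47·-5/4=9/2
back: M1=-11/2−1/6·9/2=-25/4
M: M0=0, M1=-25/4, M2=9/2, M3=-5/4, M4=0
seg 0: a=0, c=M0/2=0, d=(M1−M0)/(6·2)=-25/48, b=Δ0−h0·(2M0+M1)/6=43/12
seg 1: a=3, c=M1/2=-25/8, d=(M2−M1)/(6·1)=43/24, b=Δ1−h1·(2M1+M2)/6=-8/3
seg 2: a=-1, c=M2/2=9/4, d=(M3−M2)/(6·3)=-23/72, b=Δ2−h2·(2M2+M3)/6=-85/24
seg 3: a=0, c=M3/2=-5/8, d=(M4−M3)/(6·2)=5/48, b=Δ3−h3·(2M3+M4)/6=4/3
t_q=13/2 → seg 3, τ=1/2; S=0+4/3·τ+-5/8·τ²+5/48·τ³=67/128

  seg 0: a=0 b=43/12 c=0 d=-25/48
  seg 1: a=3 b=-8/3 c=-25/8 d=43/24
  seg 2: a=-1 b=-85/24 c=9/4 d=-23/72
  seg 3: a=0 b=4/3 c=-5/8 d=5/48
S(13/2) = 67/128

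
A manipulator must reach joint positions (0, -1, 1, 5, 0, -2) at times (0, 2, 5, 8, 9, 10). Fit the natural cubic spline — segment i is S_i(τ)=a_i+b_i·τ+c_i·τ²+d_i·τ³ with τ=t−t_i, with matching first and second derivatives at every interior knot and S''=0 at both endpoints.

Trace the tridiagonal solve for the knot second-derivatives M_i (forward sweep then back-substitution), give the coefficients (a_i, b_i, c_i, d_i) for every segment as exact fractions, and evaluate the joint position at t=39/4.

  seg 0: a=0 b=-1127/2054 c=0 d=25/2054
  seg 1: a=-1 b=-827/2054 c=75/1027 d=403/4266
  seg 2: a=1 b=2656/1027 c=5689/6162 d=-24787/55458
  seg 3: a=5 b=-8097/2054 c=-3183/1027 d=4193/2054
  seg 4: a=0 b=-4125/1027 c=6213/2054 d=-2071/2054
S(39/4) = -228249/131456

Δ: Δ0=-1/2, Δ1=2/3, Δ2=4/3, Δ3=-5, Δ4=-2
row 1: diag=10, rhs=7; c'=3/10, d'=7/10
row 2: denom=12−3·3/10=111/10; d'=(4−3·7/10)/(111/10)=19/111
row 3: denom=8−3·10/37=266/37; d'=(-38−3·19/111)/(266/37)=-75/14
row 4: denom=4−1·37/266=1027/266; d'=(18−1·-75/14)/(1027/266)=6213/1027
back: M4=6213/1027
back: M3=-75/14−37/266·6213/1027=-6366/1027
back: M2=19/111−10/37·-6366/1027=5689/3081
back: M1=7/10−3/10·5689/3081=150/1027
M: M0=0, M1=150/1027, M2=5689/3081, M3=-6366/1027, M4=6213/1027, M5=0
seg 0: a=0, c=M0/2=0, d=(M1−M0)/(6·2)=25/2054, b=Δ0−h0·(2M0+M1)/6=-1127/2054
seg 1: a=-1, c=M1/2=75/1027, d=(M2−M1)/(6·3)=403/4266, b=Δ1−h1·(2M1+M2)/6=-827/2054
seg 2: a=1, c=M2/2=5689/6162, d=(M3−M2)/(6·3)=-24787/55458, b=Δ2−h2·(2M2+M3)/6=2656/1027
seg 3: a=5, c=M3/2=-3183/1027, d=(M4−M3)/(6·1)=4193/2054, b=Δ3−h3·(2M3+M4)/6=-8097/2054
seg 4: a=0, c=M4/2=6213/2054, d=(M5−M4)/(6·1)=-2071/2054, b=Δ4−h4·(2M4+M5)/6=-4125/1027
t_q=39/4 → seg 4, τ=3/4; S=0+-4125/1027·τ+6213/2054·τ²+-2071/2054·τ³=-228249/131456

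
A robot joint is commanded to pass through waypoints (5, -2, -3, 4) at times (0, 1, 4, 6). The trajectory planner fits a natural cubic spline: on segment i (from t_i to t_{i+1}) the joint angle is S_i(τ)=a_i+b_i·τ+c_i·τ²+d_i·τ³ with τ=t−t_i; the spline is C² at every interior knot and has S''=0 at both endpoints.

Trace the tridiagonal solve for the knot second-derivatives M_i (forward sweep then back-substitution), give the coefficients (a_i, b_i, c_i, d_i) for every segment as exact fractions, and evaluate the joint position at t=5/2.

  seg 0: a=5 b=-3313/426 c=0 d=331/426
  seg 1: a=-2 b=-1160/213 c=331/142 d=-89/426
  seg 2: a=-3 b=1235/426 c=32/71 d=-16/213
S(5/2) = -6395/1136

Δ: Δ0=-7, Δ1=-1/3, Δ2=7/2
row 1: diag=8, rhs=40; c'=3/8, d'=5
row 2: denom=10−3·3/8=71/8; d'=(23−3·5)/(71/8)=64/71
back: M2=64/71
back: M1=5−3/8·64/71=331/71
M: M0=0, M1=331/71, M2=64/71, M3=0
seg 0: a=5, c=M0/2=0, d=(M1−M0)/(6·1)=331/426, b=Δ0−h0·(2M0+M1)/6=-3313/426
seg 1: a=-2, c=M1/2=331/142, d=(M2−M1)/(6·3)=-89/426, b=Δ1−h1·(2M1+M2)/6=-1160/213
seg 2: a=-3, c=M2/2=32/71, d=(M3−M2)/(6·2)=-16/213, b=Δ2−h2·(2M2+M3)/6=1235/426
t_q=5/2 → seg 1, τ=3/2; S=-2+-1160/213·τ+331/142·τ²+-89/426·τ³=-6395/1136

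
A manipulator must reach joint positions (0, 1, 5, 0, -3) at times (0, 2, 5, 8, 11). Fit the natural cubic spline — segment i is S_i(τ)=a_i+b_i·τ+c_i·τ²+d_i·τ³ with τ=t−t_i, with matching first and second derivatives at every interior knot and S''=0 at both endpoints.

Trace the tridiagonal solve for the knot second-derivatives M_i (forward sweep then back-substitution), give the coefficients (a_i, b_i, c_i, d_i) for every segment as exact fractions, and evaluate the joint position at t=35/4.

  seg 0: a=0 b=28/207 c=0 d=151/1656
  seg 1: a=1 b=509/414 c=151/276 d=-1273/7452
  seg 2: a=5 b=-83/828 c=-205/207 d=1163/7452
  seg 3: a=0 b=-757/414 c=343/828 d=-343/7452
S(35/4) = -6817/5888

Δ: Δ0=1/2, Δ1=4/3, Δ2=-5/3, Δ3=-1
row 1: diag=10, rhs=5; c'=3/10, d'=1/2
row 2: denom=12−3·3/10=111/10; d'=(-18−3·1/2)/(111/10)=-65/37
row 3: denom=12−3·10/37=414/37; d'=(4−3·-65/37)/(414/37)=343/414
back: M3=343/414
back: M2=-65/37−10/37·343/414=-410/207
back: M1=1/2−3/10·-410/207=151/138
M: M0=0, M1=151/138, M2=-410/207, M3=343/414, M4=0
seg 0: a=0, c=M0/2=0, d=(M1−M0)/(6·2)=151/1656, b=Δ0−h0·(2M0+M1)/6=28/207
seg 1: a=1, c=M1/2=151/276, d=(M2−M1)/(6·3)=-1273/7452, b=Δ1−h1·(2M1+M2)/6=509/414
seg 2: a=5, c=M2/2=-205/207, d=(M3−M2)/(6·3)=1163/7452, b=Δ2−h2·(2M2+M3)/6=-83/828
seg 3: a=0, c=M3/2=343/828, d=(M4−M3)/(6·3)=-343/7452, b=Δ3−h3·(2M3+M4)/6=-757/414
t_q=35/4 → seg 3, τ=3/4; S=0+-757/414·τ+343/828·τ²+-343/7452·τ³=-6817/5888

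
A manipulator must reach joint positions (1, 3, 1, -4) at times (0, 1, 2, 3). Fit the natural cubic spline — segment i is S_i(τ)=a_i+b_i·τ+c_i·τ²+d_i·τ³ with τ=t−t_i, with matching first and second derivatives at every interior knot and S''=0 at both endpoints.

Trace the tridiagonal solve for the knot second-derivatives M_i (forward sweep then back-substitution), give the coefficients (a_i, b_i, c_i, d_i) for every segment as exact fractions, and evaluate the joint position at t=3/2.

Δ: Δ0=2, Δ1=-2, Δ2=-5
row 1: diag=4, rhs=-24; c'=1/4, d'=-6
row 2: denom=4−1·1/4=15/4; d'=(-18−1·-6)/(15/4)=-16/5
back: M2=-16/5
back: M1=-6−1/4·-16/5=-26/5
M: M0=0, M1=-26/5, M2=-16/5, M3=0
seg 0: a=1, c=M0/2=0, d=(M1−M0)/(6·1)=-13/15, b=Δ0−h0·(2M0+M1)/6=43/15
seg 1: a=3, c=M1/2=-13/5, d=(M2−M1)/(6·1)=1/3, b=Δ1−h1·(2M1+M2)/6=4/15
seg 2: a=1, c=M2/2=-8/5, d=(M3−M2)/(6·1)=8/15, b=Δ2−h2·(2M2+M3)/6=-59/15
t_q=3/2 → seg 1, τ=1/2; S=3+4/15·τ+-13/5·τ²+1/3·τ³=101/40

  seg 0: a=1 b=43/15 c=0 d=-13/15
  seg 1: a=3 b=4/15 c=-13/5 d=1/3
  seg 2: a=1 b=-59/15 c=-8/5 d=8/15
S(3/2) = 101/40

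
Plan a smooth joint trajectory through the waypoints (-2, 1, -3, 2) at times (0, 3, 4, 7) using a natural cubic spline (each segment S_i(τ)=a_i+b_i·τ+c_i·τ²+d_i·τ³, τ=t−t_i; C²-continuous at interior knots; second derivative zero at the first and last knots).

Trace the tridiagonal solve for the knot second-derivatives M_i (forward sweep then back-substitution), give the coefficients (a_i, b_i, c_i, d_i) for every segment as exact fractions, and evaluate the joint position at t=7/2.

  seg 0: a=-2 b=200/63 c=0 d=-137/567
  seg 1: a=1 b=-211/63 c=-137/63 d=32/21
  seg 2: a=-3 b=-197/63 c=151/63 d=-151/567
S(7/2) = -37/36

Δ: Δ0=1, Δ1=-4, Δ2=5/3
row 1: diag=8, rhs=-30; c'=1/8, d'=-15/4
row 2: denom=8−1·1/8=63/8; d'=(34−1·-15/4)/(63/8)=302/63
back: M2=302/63
back: M1=-15/4−1/8·302/63=-274/63
M: M0=0, M1=-274/63, M2=302/63, M3=0
seg 0: a=-2, c=M0/2=0, d=(M1−M0)/(6·3)=-137/567, b=Δ0−h0·(2M0+M1)/6=200/63
seg 1: a=1, c=M1/2=-137/63, d=(M2−M1)/(6·1)=32/21, b=Δ1−h1·(2M1+M2)/6=-211/63
seg 2: a=-3, c=M2/2=151/63, d=(M3−M2)/(6·3)=-151/567, b=Δ2−h2·(2M2+M3)/6=-197/63
t_q=7/2 → seg 1, τ=1/2; S=1+-211/63·τ+-137/63·τ²+32/21·τ³=-37/36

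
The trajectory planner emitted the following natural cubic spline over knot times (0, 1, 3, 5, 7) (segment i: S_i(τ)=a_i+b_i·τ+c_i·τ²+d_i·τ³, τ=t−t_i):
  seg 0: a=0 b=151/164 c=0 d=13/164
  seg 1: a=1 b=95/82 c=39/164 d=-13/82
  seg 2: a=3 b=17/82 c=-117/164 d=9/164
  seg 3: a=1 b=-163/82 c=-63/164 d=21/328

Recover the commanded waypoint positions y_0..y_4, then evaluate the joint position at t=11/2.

y_0 = S_0(0) = a_0 = 0
y_1 = S_1(0) = a_1 = 1
y_2 = S_2(0) = a_2 = 3
y_3 = S_3(0) = a_3 = 1
y_4 = S_3(2) = -4
t_q=11/2 is in segment 3 (τ=1/2); S_3(τ)=-215/2624

y_0=0 y_1=1 y_2=3 y_3=1 y_4=-4
S(11/2) = -215/2624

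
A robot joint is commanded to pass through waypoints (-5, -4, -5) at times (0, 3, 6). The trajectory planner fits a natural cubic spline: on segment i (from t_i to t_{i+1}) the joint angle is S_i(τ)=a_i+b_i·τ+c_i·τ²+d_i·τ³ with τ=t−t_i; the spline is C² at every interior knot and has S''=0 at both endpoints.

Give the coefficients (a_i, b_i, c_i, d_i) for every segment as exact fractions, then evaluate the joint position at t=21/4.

Δ: Δ0=1/3, Δ1=-1/3
row 1: diag=12, rhs=-4; c'=1/4, d'=-1/3
back: M1=-1/3
M: M0=0, M1=-1/3, M2=0
seg 0: a=-5, c=M0/2=0, d=(M1−M0)/(6·3)=-1/54, b=Δ0−h0·(2M0+M1)/6=1/2
seg 1: a=-4, c=M1/2=-1/6, d=(M2−M1)/(6·3)=1/54, b=Δ1−h1·(2M1+M2)/6=0
t_q=21/4 → seg 1, τ=9/4; S=-4+0·τ+-1/6·τ²+1/54·τ³=-593/128

  seg 0: a=-5 b=1/2 c=0 d=-1/54
  seg 1: a=-4 b=0 c=-1/6 d=1/54
S(21/4) = -593/128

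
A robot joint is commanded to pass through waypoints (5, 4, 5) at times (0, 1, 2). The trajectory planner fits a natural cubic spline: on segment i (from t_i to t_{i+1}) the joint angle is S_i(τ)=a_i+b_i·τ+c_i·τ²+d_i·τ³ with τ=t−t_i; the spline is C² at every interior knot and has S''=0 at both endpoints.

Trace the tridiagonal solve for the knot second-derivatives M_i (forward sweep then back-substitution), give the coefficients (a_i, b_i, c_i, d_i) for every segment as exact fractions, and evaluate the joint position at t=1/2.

Δ: Δ0=-1, Δ1=1
row 1: diag=4, rhs=12; c'=1/4, d'=3
back: M1=3
M: M0=0, M1=3, M2=0
seg 0: a=5, c=M0/2=0, d=(M1−M0)/(6·1)=1/2, b=Δ0−h0·(2M0+M1)/6=-3/2
seg 1: a=4, c=M1/2=3/2, d=(M2−M1)/(6·1)=-1/2, b=Δ1−h1·(2M1+M2)/6=0
t_q=1/2 → seg 0, τ=1/2; S=5+-3/2·τ+0·τ²+1/2·τ³=69/16

  seg 0: a=5 b=-3/2 c=0 d=1/2
  seg 1: a=4 b=0 c=3/2 d=-1/2
S(1/2) = 69/16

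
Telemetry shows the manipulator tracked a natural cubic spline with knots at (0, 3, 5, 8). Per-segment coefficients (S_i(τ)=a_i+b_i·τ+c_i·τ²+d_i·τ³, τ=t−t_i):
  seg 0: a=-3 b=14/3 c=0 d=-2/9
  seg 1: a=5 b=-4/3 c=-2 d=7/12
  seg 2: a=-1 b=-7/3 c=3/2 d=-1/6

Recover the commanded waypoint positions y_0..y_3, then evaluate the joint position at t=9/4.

y_0=-3 y_1=5 y_2=-1 y_3=1
S(9/4) = 159/32

y_0 = S_0(0) = a_0 = -3
y_1 = S_1(0) = a_1 = 5
y_2 = S_2(0) = a_2 = -1
y_3 = S_2(3) = 1
t_q=9/4 is in segment 0 (τ=9/4); S_0(τ)=159/32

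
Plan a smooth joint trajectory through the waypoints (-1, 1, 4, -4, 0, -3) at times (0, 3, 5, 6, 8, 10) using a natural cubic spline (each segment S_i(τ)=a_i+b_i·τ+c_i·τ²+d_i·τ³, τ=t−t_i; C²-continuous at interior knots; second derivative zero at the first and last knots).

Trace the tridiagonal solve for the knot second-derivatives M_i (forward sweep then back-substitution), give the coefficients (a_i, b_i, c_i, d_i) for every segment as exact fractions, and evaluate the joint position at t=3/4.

Δ: Δ0=2/3, Δ1=3/2, Δ2=-8, Δ3=2, Δ4=-3/2
row 1: diag=10, rhs=5; c'=1/5, d'=1/2
row 2: denom=6−2·1/5=28/5; d'=(-57−2·1/2)/(28/5)=-145/14
row 3: denom=6−1·5/28=163/28; d'=(60−1·-145/14)/(163/28)=1970/163
row 4: denom=8−2·56/163=1192/163; d'=(-21−2·1970/163)/(1192/163)=-7363/1192
back: M4=-7363/1192
back: M3=1970/163−56/163·-7363/1192=2117/149
back: M2=-145/14−5/28·2117/149=-7685/596
back: M1=1/2−1/5·-7685/596=1835/596
M: M0=0, M1=1835/596, M2=-7685/596, M3=2117/149, M4=-7363/1192, M5=0
seg 0: a=-1, c=M0/2=0, d=(M1−M0)/(6·3)=1835/10728, b=Δ0−h0·(2M0+M1)/6=-3121/3576
seg 1: a=1, c=M1/2=1835/1192, d=(M2−M1)/(6·2)=-595/447, b=Δ1−h1·(2M1+M2)/6=6697/1788
seg 2: a=4, c=M2/2=-7685/1192, d=(M3−M2)/(6·1)=16153/3576, b=Δ2−h2·(2M2+M3)/6=-10853/1788
seg 3: a=-4, c=M3/2=2117/298, d=(M4−M3)/(6·2)=-24299/14304, b=Δ3−h3·(2M3+M4)/6=-19357/3576
seg 4: a=0, c=M4/2=-7363/2384, d=(M5−M4)/(6·2)=7363/14304, b=Δ4−h4·(2M4+M5)/6=4681/1788
t_q=3/4 → seg 0, τ=3/4; S=-1+-3121/3576·τ+0·τ²+1835/10728·τ³=-120719/76288

  seg 0: a=-1 b=-3121/3576 c=0 d=1835/10728
  seg 1: a=1 b=6697/1788 c=1835/1192 d=-595/447
  seg 2: a=4 b=-10853/1788 c=-7685/1192 d=16153/3576
  seg 3: a=-4 b=-19357/3576 c=2117/298 d=-24299/14304
  seg 4: a=0 b=4681/1788 c=-7363/2384 d=7363/14304
S(3/4) = -120719/76288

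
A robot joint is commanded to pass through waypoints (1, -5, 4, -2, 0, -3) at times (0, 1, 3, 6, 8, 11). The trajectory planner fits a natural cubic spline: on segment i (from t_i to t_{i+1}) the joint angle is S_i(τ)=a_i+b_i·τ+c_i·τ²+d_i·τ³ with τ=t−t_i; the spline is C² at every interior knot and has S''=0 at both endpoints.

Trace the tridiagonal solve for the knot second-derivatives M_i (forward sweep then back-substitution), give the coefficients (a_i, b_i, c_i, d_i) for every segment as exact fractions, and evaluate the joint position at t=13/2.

  seg 0: a=1 b=-13201/1612 c=0 d=3529/1612
  seg 1: a=-5 b=-1307/806 c=10587/1612 d=-5653/3224
  seg 2: a=4 b=1454/403 c=-1593/403 d=2519/3627
  seg 3: a=-2 b=-547/403 c=926/403 d=-451/806
  seg 4: a=0 b=451/403 c=-427/403 d=427/3627
S(13/2) = -14019/6448

Δ: Δ0=-6, Δ1=9/2, Δ2=-2, Δ3=1, Δ4=-1
row 1: diag=6, rhs=63; c'=1/3, d'=21/2
row 2: denom=10−2·1/3=28/3; d'=(-39−2·21/2)/(28/3)=-45/7
row 3: denom=10−3·9/28=253/28; d'=(18−3·-45/7)/(253/28)=1044/253
row 4: denom=10−2·56/253=2418/253; d'=(-12−2·1044/253)/(2418/253)=-854/403
back: M4=-854/403
back: M3=1044/253−56/253·-854/403=1852/403
back: M2=-45/7−9/28·1852/403=-3186/403
back: M1=21/2−1/3·-3186/403=10587/806
M: M0=0, M1=10587/806, M2=-3186/403, M3=1852/403, M4=-854/403, M5=0
seg 0: a=1, c=M0/2=0, d=(M1−M0)/(6·1)=3529/1612, b=Δ0−h0·(2M0+M1)/6=-13201/1612
seg 1: a=-5, c=M1/2=10587/1612, d=(M2−M1)/(6·2)=-5653/3224, b=Δ1−h1·(2M1+M2)/6=-1307/806
seg 2: a=4, c=M2/2=-1593/403, d=(M3−M2)/(6·3)=2519/3627, b=Δ2−h2·(2M2+M3)/6=1454/403
seg 3: a=-2, c=M3/2=926/403, d=(M4−M3)/(6·2)=-451/806, b=Δ3−h3·(2M3+M4)/6=-547/403
seg 4: a=0, c=M4/2=-427/403, d=(M5−M4)/(6·3)=427/3627, b=Δ4−h4·(2M4+M5)/6=451/403
t_q=13/2 → seg 3, τ=1/2; S=-2+-547/403·τ+926/403·τ²+-451/806·τ³=-14019/6448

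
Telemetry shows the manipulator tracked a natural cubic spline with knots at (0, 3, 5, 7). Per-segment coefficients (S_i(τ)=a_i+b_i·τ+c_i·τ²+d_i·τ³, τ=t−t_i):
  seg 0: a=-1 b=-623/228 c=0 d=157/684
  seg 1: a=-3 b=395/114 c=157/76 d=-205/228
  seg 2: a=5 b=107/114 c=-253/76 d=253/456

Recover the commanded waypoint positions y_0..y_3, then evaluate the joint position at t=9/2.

y_0=-1 y_1=-3 y_2=5 y_3=-2
S(9/2) = 2317/608

y_0 = S_0(0) = a_0 = -1
y_1 = S_1(0) = a_1 = -3
y_2 = S_2(0) = a_2 = 5
y_3 = S_2(2) = -2
t_q=9/2 is in segment 1 (τ=3/2); S_1(τ)=2317/608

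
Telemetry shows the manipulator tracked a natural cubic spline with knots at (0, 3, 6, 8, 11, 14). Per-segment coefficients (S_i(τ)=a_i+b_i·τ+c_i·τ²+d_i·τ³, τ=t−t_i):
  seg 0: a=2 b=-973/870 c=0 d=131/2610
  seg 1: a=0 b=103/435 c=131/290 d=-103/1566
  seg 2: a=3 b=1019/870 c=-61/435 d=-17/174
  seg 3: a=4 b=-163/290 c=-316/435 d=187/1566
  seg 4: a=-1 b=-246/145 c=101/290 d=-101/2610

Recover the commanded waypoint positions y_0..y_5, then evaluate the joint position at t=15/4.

y_0=2 y_1=0 y_2=3 y_3=4 y_4=-1 y_5=-4
S(15/4) = 7497/18560

y_0 = S_0(0) = a_0 = 2
y_1 = S_1(0) = a_1 = 0
y_2 = S_2(0) = a_2 = 3
y_3 = S_3(0) = a_3 = 4
y_4 = S_4(0) = a_4 = -1
y_5 = S_4(3) = -4
t_q=15/4 is in segment 1 (τ=3/4); S_1(τ)=7497/18560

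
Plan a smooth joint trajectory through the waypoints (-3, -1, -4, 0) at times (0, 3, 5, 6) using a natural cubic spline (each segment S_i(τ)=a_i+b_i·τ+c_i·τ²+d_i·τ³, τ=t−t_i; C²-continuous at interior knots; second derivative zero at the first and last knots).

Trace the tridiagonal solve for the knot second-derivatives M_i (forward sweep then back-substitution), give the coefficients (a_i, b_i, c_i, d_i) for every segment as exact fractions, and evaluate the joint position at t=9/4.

  seg 0: a=-3 b=41/21 c=0 d=-1/7
  seg 1: a=-1 b=-40/21 c=-9/7 d=125/168
  seg 2: a=-4 b=79/42 c=89/28 d=-89/84
S(9/4) = -15/64

Δ: Δ0=2/3, Δ1=-3/2, Δ2=4
row 1: diag=10, rhs=-13; c'=1/5, d'=-13/10
row 2: denom=6−2·1/5=28/5; d'=(33−2·-13/10)/(28/5)=89/14
back: M2=89/14
back: M1=-13/10−1/5·89/14=-18/7
M: M0=0, M1=-18/7, M2=89/14, M3=0
seg 0: a=-3, c=M0/2=0, d=(M1−M0)/(6·3)=-1/7, b=Δ0−h0·(2M0+M1)/6=41/21
seg 1: a=-1, c=M1/2=-9/7, d=(M2−M1)/(6·2)=125/168, b=Δ1−h1·(2M1+M2)/6=-40/21
seg 2: a=-4, c=M2/2=89/28, d=(M3−M2)/(6·1)=-89/84, b=Δ2−h2·(2M2+M3)/6=79/42
t_q=9/4 → seg 0, τ=9/4; S=-3+41/21·τ+0·τ²+-1/7·τ³=-15/64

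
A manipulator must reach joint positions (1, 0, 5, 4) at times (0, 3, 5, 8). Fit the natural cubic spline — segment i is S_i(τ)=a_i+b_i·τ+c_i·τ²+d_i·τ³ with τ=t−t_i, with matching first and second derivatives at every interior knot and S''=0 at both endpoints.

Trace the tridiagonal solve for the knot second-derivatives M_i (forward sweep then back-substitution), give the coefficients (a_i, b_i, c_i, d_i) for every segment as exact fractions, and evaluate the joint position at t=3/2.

  seg 0: a=1 b=-67/48 c=0 d=17/144
  seg 1: a=0 b=43/24 c=17/16 d=-17/48
  seg 2: a=5 b=43/24 c=-17/16 d=17/144
S(3/2) = -89/128

Δ: Δ0=-1/3, Δ1=5/2, Δ2=-1/3
row 1: diag=10, rhs=17; c'=1/5, d'=17/10
row 2: denom=10−2·1/5=48/5; d'=(-17−2·17/10)/(48/5)=-17/8
back: M2=-17/8
back: M1=17/10−1/5·-17/8=17/8
M: M0=0, M1=17/8, M2=-17/8, M3=0
seg 0: a=1, c=M0/2=0, d=(M1−M0)/(6·3)=17/144, b=Δ0−h0·(2M0+M1)/6=-67/48
seg 1: a=0, c=M1/2=17/16, d=(M2−M1)/(6·2)=-17/48, b=Δ1−h1·(2M1+M2)/6=43/24
seg 2: a=5, c=M2/2=-17/16, d=(M3−M2)/(6·3)=17/144, b=Δ2−h2·(2M2+M3)/6=43/24
t_q=3/2 → seg 0, τ=3/2; S=1+-67/48·τ+0·τ²+17/144·τ³=-89/128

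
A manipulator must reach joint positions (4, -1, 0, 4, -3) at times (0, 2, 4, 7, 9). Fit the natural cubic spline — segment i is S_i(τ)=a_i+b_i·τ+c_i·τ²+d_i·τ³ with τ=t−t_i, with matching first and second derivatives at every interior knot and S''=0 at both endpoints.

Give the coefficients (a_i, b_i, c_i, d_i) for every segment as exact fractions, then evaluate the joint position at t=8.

Δ: Δ0=-5/2, Δ1=1/2, Δ2=4/3, Δ3=-7/2
row 1: diag=8, rhs=18; c'=1/4, d'=9/4
row 2: denom=10−2·1/4=19/2; d'=(5−2·9/4)/(19/2)=1/19
row 3: denom=10−3·6/19=172/19; d'=(-29−3·1/19)/(172/19)=-277/86
back: M3=-277/86
back: M2=1/19−6/19·-277/86=46/43
back: M1=9/4−1/4·46/43=341/172
M: M0=0, M1=341/172, M2=46/43, M3=-277/86, M4=0
seg 0: a=4, c=M0/2=0, d=(M1−M0)/(6·2)=341/2064, b=Δ0−h0·(2M0+M1)/6=-1631/516
seg 1: a=-1, c=M1/2=341/344, d=(M2−M1)/(6·2)=-157/2064, b=Δ1−h1·(2M1+M2)/6=-152/129
seg 2: a=0, c=M2/2=23/43, d=(M3−M2)/(6·3)=-41/172, b=Δ2−h2·(2M2+M3)/6=967/516
seg 3: a=4, c=M3/2=-277/172, d=(M4−M3)/(6·2)=277/1032, b=Δ3−h3·(2M3+M4)/6=-349/258
t_q=8 → seg 3, τ=1; S=4+-349/258·τ+-277/172·τ²+277/1032·τ³=449/344

  seg 0: a=4 b=-1631/516 c=0 d=341/2064
  seg 1: a=-1 b=-152/129 c=341/344 d=-157/2064
  seg 2: a=0 b=967/516 c=23/43 d=-41/172
  seg 3: a=4 b=-349/258 c=-277/172 d=277/1032
S(8) = 449/344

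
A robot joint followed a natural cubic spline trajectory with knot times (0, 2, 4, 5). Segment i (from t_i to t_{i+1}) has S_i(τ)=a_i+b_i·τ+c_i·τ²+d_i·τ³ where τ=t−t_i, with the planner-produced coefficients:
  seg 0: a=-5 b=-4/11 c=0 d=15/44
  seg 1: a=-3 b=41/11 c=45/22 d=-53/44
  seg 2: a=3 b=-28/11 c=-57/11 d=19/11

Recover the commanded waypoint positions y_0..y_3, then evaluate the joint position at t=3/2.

y_0 = S_0(0) = a_0 = -5
y_1 = S_1(0) = a_1 = -3
y_2 = S_2(0) = a_2 = 3
y_3 = S_2(1) = -3
t_q=3/2 is in segment 0 (τ=3/2); S_0(τ)=-1547/352

y_0=-5 y_1=-3 y_2=3 y_3=-3
S(3/2) = -1547/352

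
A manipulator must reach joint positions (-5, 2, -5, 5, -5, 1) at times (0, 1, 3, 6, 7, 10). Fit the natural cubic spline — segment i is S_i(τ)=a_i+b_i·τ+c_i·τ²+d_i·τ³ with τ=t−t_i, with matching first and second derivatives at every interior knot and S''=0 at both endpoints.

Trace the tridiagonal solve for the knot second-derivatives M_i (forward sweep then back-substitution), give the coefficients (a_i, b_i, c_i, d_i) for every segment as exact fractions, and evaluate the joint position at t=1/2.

  seg 0: a=-5 b=3638/387 c=0 d=-929/387
  seg 1: a=2 b=851/387 c=-929/129 d=6737/3096
  seg 2: a=-5 b=-383/774 c=1007/172 d=-21263/13932
  seg 3: a=5 b=-10177/1548 c=-3050/387 d=2299/516
  seg 4: a=-5 b=-6943/774 c=8491/1548 d=-8491/13932
S(1/2) = -619/1032

Δ: Δ0=7, Δ1=-7/2, Δ2=10/3, Δ3=-10, Δ4=2
row 1: diag=6, rhs=-63; c'=1/3, d'=-21/2
row 2: denom=10−2·1/3=28/3; d'=(41−2·-21/2)/(28/3)=93/14
row 3: denom=8−3·9/28=197/28; d'=(-80−3·93/14)/(197/28)=-2798/197
row 4: denom=8−1·28/197=1548/197; d'=(72−1·-2798/197)/(1548/197)=8491/774
back: M4=8491/774
back: M3=-2798/197−28/197·8491/774=-6100/387
back: M2=93/14−9/28·-6100/387=1007/86
back: M1=-21/2−1/3·1007/86=-1858/129
M: M0=0, M1=-1858/129, M2=1007/86, M3=-6100/387, M4=8491/774, M5=0
seg 0: a=-5, c=M0/2=0, d=(M1−M0)/(6·1)=-929/387, b=Δ0−h0·(2M0+M1)/6=3638/387
seg 1: a=2, c=M1/2=-929/129, d=(M2−M1)/(6·2)=6737/3096, b=Δ1−h1·(2M1+M2)/6=851/387
seg 2: a=-5, c=M2/2=1007/172, d=(M3−M2)/(6·3)=-21263/13932, b=Δ2−h2·(2M2+M3)/6=-383/774
seg 3: a=5, c=M3/2=-3050/387, d=(M4−M3)/(6·1)=2299/516, b=Δ3−h3·(2M3+M4)/6=-10177/1548
seg 4: a=-5, c=M4/2=8491/1548, d=(M5−M4)/(6·3)=-8491/13932, b=Δ4−h4·(2M4+M5)/6=-6943/774
t_q=1/2 → seg 0, τ=1/2; S=-5+3638/387·τ+0·τ²+-929/387·τ³=-619/1032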